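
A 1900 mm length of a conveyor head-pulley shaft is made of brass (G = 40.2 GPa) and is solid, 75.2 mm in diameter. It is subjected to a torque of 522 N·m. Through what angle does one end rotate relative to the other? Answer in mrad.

J = πd⁴/32 = π(0.0752)⁴/32 = 3.140×10^-6 m⁴.
θ = T·L/(G·J) = 522.0 × 1.90 / (40.2×10⁹ × 3.140×10^-6) = 7.858×10^-3 rad.

7.86 mrad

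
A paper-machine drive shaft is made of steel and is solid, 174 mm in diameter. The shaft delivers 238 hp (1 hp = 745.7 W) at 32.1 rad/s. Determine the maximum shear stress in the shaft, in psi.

ω = 32.1 rad/s, so T = P/ω = 238×745.7 / 32.10 = 5529 N·m.
J = πd⁴/32 = π(0.174)⁴/32 = 8.999×10^-5 m⁴.
τ_max = T·r/J = 5529 × 0.0870 / 8.999×10^-5 = 5.345×10^6 Pa.

775 psi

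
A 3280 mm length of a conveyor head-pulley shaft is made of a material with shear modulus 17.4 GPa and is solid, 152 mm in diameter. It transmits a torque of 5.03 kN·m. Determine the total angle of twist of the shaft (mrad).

J = πd⁴/32 = π(0.152)⁴/32 = 5.241×10^-5 m⁴.
θ = T·L/(G·J) = 5030 × 3.28 / (17.4×10⁹ × 5.241×10^-5) = 0.01809 rad.

18.1 mrad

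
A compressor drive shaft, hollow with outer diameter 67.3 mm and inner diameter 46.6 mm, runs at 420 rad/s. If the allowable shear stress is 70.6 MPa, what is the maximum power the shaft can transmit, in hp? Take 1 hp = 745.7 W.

1830 hp

J = π(d_o⁴ − d_i⁴)/32 = π(0.0673⁴ − 0.0466⁴)/32 = 1.551×10^-6 m⁴.
T_max = τ_allow·J/r = 7.06×10^7 × 1.551×10^-6 / 0.0336 = 3254 N·m.
ω = 420 rad/s, so P_max = T_max·ω = 1.367×10^6 W.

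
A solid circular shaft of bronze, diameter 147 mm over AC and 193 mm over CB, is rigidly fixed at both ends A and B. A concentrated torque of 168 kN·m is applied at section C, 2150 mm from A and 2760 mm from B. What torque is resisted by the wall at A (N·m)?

Compatibility: T_A·a/J_AC = T_B·b/J_CB with T_A + T_B = T₀.
J_AC = 4.58×10^-5 m⁴, J_CB = 1.36×10^-4 m⁴, so T_A = T₀·(J_AC/a)/((J_AC/a)+(J_CB/b)) = 50680 N·m, T_B = 117300 N·m.

50700 N·m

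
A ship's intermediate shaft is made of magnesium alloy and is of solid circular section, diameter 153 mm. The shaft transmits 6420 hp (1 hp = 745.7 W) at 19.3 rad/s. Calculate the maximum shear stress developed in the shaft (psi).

51200 psi

ω = 19.3 rad/s, so T = P/ω = 6420×745.7 / 19.30 = 248100 N·m.
J = πd⁴/32 = π(0.153)⁴/32 = 5.380×10^-5 m⁴.
τ_max = T·r/J = 248100 × 0.0765 / 5.380×10^-5 = 3.527×10^8 Pa.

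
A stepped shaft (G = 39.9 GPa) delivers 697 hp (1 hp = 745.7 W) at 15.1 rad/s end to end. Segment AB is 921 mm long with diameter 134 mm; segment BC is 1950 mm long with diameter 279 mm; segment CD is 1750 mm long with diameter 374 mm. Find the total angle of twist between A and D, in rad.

0.0287 rad

ω = 15.1 rad/s, so T = P/ω = 697×745.7 / 15.10 = 34420 N·m.
J_AB = π(0.134)⁴/32 = 3.17×10^-5 m⁴; J_BC = π(0.279)⁴/32 = 5.95×10^-4 m⁴; J_CD = π(0.374)⁴/32 = 1.92×10^-3 m⁴.
θ = (T/G)·Σ L_i/J_i = (34420/39.9×10⁹)·(0.921/3.17×10^-5 + 1.95/5.95×10^-4 + 1.75/1.92×10^-3) = 0.02871 rad.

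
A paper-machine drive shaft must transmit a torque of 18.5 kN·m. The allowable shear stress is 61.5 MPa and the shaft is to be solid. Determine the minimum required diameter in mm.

115 mm

For a solid shaft τ_max = 16T/(πd³), so d = (16T/(π τ_allow))^(1/3) = (16·18500/(π·6.15×10^7))^(1/3) = 0.1153 m.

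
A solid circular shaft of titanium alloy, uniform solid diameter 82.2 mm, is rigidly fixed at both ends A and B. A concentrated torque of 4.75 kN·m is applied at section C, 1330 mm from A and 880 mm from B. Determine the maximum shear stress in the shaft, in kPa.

With uniform GJ and both ends fixed, compatibility θ_AC = θ_CB gives T_A·a = T_B·b, together with T_A + T_B = T₀.
T_A = T₀·b/(a+b) = 4750·880/2210 = 1891 N·m; T_B = 2859 N·m.
τ in each portion: τ_AC = 1.73×10^7 Pa, τ_CB = 2.62×10^7 Pa; maximum is in CB.
τ_max = T_CB·r/J = 2859·0.0411/4.48×10^-6 = 2.621×10^7 Pa.

26200 kPa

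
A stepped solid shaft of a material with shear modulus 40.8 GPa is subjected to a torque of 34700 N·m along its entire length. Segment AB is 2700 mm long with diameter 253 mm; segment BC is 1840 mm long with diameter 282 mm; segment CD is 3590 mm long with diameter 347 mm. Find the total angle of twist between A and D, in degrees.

0.594°

J_AB = π(0.253)⁴/32 = 4.02×10^-4 m⁴; J_BC = π(0.282)⁴/32 = 6.21×10^-4 m⁴; J_CD = π(0.347)⁴/32 = 1.42×10^-3 m⁴.
θ = (T/G)·Σ L_i/J_i = (34700/40.8×10⁹)·(2.70/4.02×10^-4 + 1.84/6.21×10^-4 + 3.59/1.42×10^-3) = 0.01037 rad.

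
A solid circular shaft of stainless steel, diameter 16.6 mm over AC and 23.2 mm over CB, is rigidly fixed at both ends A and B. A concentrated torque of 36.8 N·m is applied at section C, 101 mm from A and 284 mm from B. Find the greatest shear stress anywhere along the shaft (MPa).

17.4 MPa

Compatibility: T_A·a/J_AC = T_B·b/J_CB with T_A + T_B = T₀.
J_AC = 7.45×10^-9 m⁴, J_CB = 2.84×10^-8 m⁴, so T_A = T₀·(J_AC/a)/((J_AC/a)+(J_CB/b)) = 15.61 N·m, T_B = 21.19 N·m.
τ in each portion: τ_AC = 1.74×10^7 Pa, τ_CB = 8.64×10^6 Pa; maximum is in AC.
τ_max = T_AC·r/J = 15.61·0.00830/7.45×10^-9 = 1.738×10^7 Pa.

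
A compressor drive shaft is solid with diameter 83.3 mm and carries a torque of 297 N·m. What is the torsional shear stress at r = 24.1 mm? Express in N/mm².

J = πd⁴/32 = π(0.0833)⁴/32 = 4.727×10^-6 m⁴.
Shear stress varies linearly with radius: τ = T·r/J = 297.0 × 0.0241 / 4.727×10^-6 = 1.514×10^6 Pa.

1.51 N/mm²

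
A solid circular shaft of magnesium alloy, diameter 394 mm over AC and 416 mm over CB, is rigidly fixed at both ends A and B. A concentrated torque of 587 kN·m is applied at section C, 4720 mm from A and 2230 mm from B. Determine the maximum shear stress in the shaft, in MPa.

30.1 MPa

Compatibility: T_A·a/J_AC = T_B·b/J_CB with T_A + T_B = T₀.
J_AC = 2.37×10^-3 m⁴, J_CB = 2.94×10^-3 m⁴, so T_A = T₀·(J_AC/a)/((J_AC/a)+(J_CB/b)) = 161700 N·m, T_B = 425300 N·m.
τ in each portion: τ_AC = 1.35×10^7 Pa, τ_CB = 3.01×10^7 Pa; maximum is in CB.
τ_max = T_CB·r/J = 425300·0.208/2.94×10^-3 = 3.009×10^7 Pa.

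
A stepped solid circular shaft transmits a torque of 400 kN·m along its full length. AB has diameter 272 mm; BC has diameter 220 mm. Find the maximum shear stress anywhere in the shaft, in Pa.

Under the same torque, τ_max = 16T/(πd³) is largest where d is smallest — segment BC (d = 220 mm).
τ_max = 16·400000/(π·(0.220)³) = 1.913×10^8 Pa.

1.91e8 Pa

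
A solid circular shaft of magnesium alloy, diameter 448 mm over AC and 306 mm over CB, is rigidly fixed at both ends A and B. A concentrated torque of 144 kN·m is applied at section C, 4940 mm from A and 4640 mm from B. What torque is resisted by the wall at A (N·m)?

117000 N·m

Compatibility: T_A·a/J_AC = T_B·b/J_CB with T_A + T_B = T₀.
J_AC = 3.95×10^-3 m⁴, J_CB = 8.61×10^-4 m⁴, so T_A = T₀·(J_AC/a)/((J_AC/a)+(J_CB/b)) = 116900 N·m, T_B = 27090 N·m.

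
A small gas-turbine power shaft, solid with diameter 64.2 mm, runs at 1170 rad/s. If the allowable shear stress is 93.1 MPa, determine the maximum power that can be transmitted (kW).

5660 kW

J = πd⁴/32 = π(0.0642)⁴/32 = 1.668×10^-6 m⁴.
T_max = τ_allow·J/r = 9.31×10^7 × 1.668×10^-6 / 0.0321 = 4837 N·m.
ω = 1170 rad/s, so P_max = T_max·ω = 5.659×10^6 W.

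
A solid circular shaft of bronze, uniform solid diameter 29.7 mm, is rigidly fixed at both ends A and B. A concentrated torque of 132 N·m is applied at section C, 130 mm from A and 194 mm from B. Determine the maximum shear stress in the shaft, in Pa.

1.54e7 Pa

With uniform GJ and both ends fixed, compatibility θ_AC = θ_CB gives T_A·a = T_B·b, together with T_A + T_B = T₀.
T_A = T₀·b/(a+b) = 132.0·194/324.0 = 79.04 N·m; T_B = 52.96 N·m.
τ in each portion: τ_AC = 1.54×10^7 Pa, τ_CB = 1.03×10^7 Pa; maximum is in AC.
τ_max = T_AC·r/J = 79.04·0.0149/7.64×10^-8 = 1.536×10^7 Pa.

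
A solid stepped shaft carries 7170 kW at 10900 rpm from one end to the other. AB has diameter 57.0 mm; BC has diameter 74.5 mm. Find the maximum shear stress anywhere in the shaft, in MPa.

173 MPa

ω = 2π·10900/60 = 1141 rad/s, so T = P/ω = 7170×10³ / 1141 = 6282 N·m.
Under the same torque, τ_max = 16T/(πd³) is largest where d is smallest — segment AB (d = 57.0 mm).
τ_max = 16·6282/(π·(0.0570)³) = 1.727×10^8 Pa.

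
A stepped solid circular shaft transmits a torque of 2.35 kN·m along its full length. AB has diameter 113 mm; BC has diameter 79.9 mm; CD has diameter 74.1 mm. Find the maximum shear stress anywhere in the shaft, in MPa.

Under the same torque, τ_max = 16T/(πd³) is largest where d is smallest — segment CD (d = 74.1 mm).
τ_max = 16·2350/(π·(0.0741)³) = 2.942×10^7 Pa.

29.4 MPa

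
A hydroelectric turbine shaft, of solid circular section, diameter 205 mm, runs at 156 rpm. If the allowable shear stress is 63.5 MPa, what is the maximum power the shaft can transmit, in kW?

1750 kW

J = πd⁴/32 = π(0.205)⁴/32 = 1.734×10^-4 m⁴.
T_max = τ_allow·J/r = 6.35×10^7 × 1.734×10^-4 / 0.102 = 107400 N·m.
ω = 2π·156/60 = 16.34 rad/s, so P_max = T_max·ω = 1.755×10^6 W.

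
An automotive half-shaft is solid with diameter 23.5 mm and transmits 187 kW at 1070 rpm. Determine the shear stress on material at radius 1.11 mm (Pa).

ω = 2π·1070/60 = 112.1 rad/s, so T = P/ω = 187×10³ / 112.1 = 1669 N·m.
J = πd⁴/32 = π(0.0235)⁴/32 = 2.994×10^-8 m⁴.
Shear stress varies linearly with radius: τ = T·r/J = 1669 × 0.00111 / 2.994×10^-8 = 6.187×10^7 Pa.

6.19e7 Pa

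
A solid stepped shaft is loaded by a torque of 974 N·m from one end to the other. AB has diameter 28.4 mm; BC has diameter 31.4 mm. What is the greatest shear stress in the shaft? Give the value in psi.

31400 psi

Under the same torque, τ_max = 16T/(πd³) is largest where d is smallest — segment AB (d = 28.4 mm).
τ_max = 16·974.0/(π·(0.0284)³) = 2.166×10^8 Pa.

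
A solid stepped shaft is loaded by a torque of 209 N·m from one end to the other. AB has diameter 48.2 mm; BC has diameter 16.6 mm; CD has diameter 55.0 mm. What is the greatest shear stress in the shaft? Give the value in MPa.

Under the same torque, τ_max = 16T/(πd³) is largest where d is smallest — segment BC (d = 16.6 mm).
τ_max = 16·209.0/(π·(0.0166)³) = 2.327×10^8 Pa.

233 MPa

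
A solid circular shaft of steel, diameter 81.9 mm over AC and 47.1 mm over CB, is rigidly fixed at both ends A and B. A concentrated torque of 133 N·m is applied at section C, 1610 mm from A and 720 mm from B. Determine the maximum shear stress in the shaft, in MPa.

1.27 MPa

Compatibility: T_A·a/J_AC = T_B·b/J_CB with T_A + T_B = T₀.
J_AC = 4.42×10^-6 m⁴, J_CB = 4.83×10^-7 m⁴, so T_A = T₀·(J_AC/a)/((J_AC/a)+(J_CB/b)) = 106.9 N·m, T_B = 26.14 N·m.
τ in each portion: τ_AC = 9.91×10^5 Pa, τ_CB = 1.27×10^6 Pa; maximum is in CB.
τ_max = T_CB·r/J = 26.14·0.0236/4.83×10^-7 = 1.274×10^6 Pa.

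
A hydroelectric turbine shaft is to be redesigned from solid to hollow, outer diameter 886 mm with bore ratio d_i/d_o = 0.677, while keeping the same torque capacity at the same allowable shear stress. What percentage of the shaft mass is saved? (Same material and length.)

36.6 %

Equal τ_max and T ⇒ the solid shaft needs d_s³ = d_o³(1−k⁴), so d_s = 886·(1−0.677⁴)^(1/3) = 819.0 mm.
Area ratio A_h/A_s = d_o²(1−k²)/d_s² = (1−k²)/(1−k⁴)^(2/3) = 0.6339.
Mass saving = 1 − 0.6339 = 36.6 %.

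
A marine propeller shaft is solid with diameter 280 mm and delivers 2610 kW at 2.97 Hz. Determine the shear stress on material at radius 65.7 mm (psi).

ω = 2π·2.97 = 18.66 rad/s, so T = P/ω = 2610×10³ / 18.66 = 139900 N·m.
J = πd⁴/32 = π(0.280)⁴/32 = 6.034×10^-4 m⁴.
Shear stress varies linearly with radius: τ = T·r/J = 139900 × 0.0657 / 6.034×10^-4 = 1.523×10^7 Pa.

2210 psi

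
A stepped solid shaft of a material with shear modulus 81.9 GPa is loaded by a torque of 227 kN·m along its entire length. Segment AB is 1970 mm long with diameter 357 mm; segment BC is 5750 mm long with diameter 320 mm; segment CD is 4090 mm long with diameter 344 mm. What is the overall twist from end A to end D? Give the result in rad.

J_AB = π(0.357)⁴/32 = 1.59×10^-3 m⁴; J_BC = π(0.320)⁴/32 = 1.03×10^-3 m⁴; J_CD = π(0.344)⁴/32 = 1.37×10^-3 m⁴.
θ = (T/G)·Σ L_i/J_i = (227000/81.9×10⁹)·(1.97/1.59×10^-3 + 5.75/1.03×10^-3 + 4.09/1.37×10^-3) = 0.02715 rad.

0.0272 rad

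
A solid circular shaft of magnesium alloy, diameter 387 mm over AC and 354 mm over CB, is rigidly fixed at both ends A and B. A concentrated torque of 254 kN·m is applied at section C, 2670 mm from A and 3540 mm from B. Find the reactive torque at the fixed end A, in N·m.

Compatibility: T_A·a/J_AC = T_B·b/J_CB with T_A + T_B = T₀.
J_AC = 2.20×10^-3 m⁴, J_CB = 1.54×10^-3 m⁴, so T_A = T₀·(J_AC/a)/((J_AC/a)+(J_CB/b)) = 166200 N·m, T_B = 87780 N·m.

166000 N·m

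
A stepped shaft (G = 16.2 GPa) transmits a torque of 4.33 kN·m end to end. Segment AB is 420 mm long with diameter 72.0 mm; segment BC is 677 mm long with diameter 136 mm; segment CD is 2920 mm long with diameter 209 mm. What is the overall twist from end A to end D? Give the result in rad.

0.0521 rad

J_AB = π(0.0720)⁴/32 = 2.64×10^-6 m⁴; J_BC = π(0.136)⁴/32 = 3.36×10^-5 m⁴; J_CD = π(0.209)⁴/32 = 1.87×10^-4 m⁴.
θ = (T/G)·Σ L_i/J_i = (4330/16.2×10⁹)·(0.420/2.64×10^-6 + 0.677/3.36×10^-5 + 2.92/1.87×10^-4) = 0.05210 rad.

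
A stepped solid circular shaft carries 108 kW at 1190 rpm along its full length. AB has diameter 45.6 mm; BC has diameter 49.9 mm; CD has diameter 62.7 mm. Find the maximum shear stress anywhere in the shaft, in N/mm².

46.6 N/mm²

ω = 2π·1190/60 = 124.6 rad/s, so T = P/ω = 108×10³ / 124.6 = 866.7 N·m.
Under the same torque, τ_max = 16T/(πd³) is largest where d is smallest — segment AB (d = 45.6 mm).
τ_max = 16·866.7/(π·(0.0456)³) = 4.655×10^7 Pa.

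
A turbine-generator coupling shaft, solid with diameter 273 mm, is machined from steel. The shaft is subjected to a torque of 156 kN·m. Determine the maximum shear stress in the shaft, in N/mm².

39.0 N/mm²

J = πd⁴/32 = π(0.273)⁴/32 = 5.453×10^-4 m⁴.
τ_max = T·r/J = 156000 × 0.137 / 5.453×10^-4 = 3.905×10^7 Pa.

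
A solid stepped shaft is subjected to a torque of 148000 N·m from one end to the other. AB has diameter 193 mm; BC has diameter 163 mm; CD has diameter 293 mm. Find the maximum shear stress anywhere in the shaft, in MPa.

174 MPa

Under the same torque, τ_max = 16T/(πd³) is largest where d is smallest — segment BC (d = 163 mm).
τ_max = 16·148000/(π·(0.163)³) = 1.740×10^8 Pa.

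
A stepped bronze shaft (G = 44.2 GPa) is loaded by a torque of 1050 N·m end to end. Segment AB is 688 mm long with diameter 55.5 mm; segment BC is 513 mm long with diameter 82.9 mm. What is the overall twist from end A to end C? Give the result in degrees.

J_AB = π(0.0555)⁴/32 = 9.31×10^-7 m⁴; J_BC = π(0.0829)⁴/32 = 4.64×10^-6 m⁴.
θ = (T/G)·Σ L_i/J_i = (1050/44.2×10⁹)·(0.688/9.31×10^-7 + 0.513/4.64×10^-6) = 0.02017 rad.

1.16°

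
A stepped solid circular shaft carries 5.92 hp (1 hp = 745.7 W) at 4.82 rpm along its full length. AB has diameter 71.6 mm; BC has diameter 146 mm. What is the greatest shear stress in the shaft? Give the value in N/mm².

ω = 2π·4.82/60 = 0.5047 rad/s, so T = P/ω = 5.92×745.7 / 0.5047 = 8746 N·m.
Under the same torque, τ_max = 16T/(πd³) is largest where d is smallest — segment AB (d = 71.6 mm).
τ_max = 16·8746/(π·(0.0716)³) = 1.214×10^8 Pa.

121 N/mm²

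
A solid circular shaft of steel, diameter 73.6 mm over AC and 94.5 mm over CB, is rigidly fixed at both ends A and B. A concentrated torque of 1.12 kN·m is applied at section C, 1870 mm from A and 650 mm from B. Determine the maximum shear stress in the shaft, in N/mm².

5.99 N/mm²

Compatibility: T_A·a/J_AC = T_B·b/J_CB with T_A + T_B = T₀.
J_AC = 2.88×10^-6 m⁴, J_CB = 7.83×10^-6 m⁴, so T_A = T₀·(J_AC/a)/((J_AC/a)+(J_CB/b)) = 127.0 N·m, T_B = 993.0 N·m.
τ in each portion: τ_AC = 1.62×10^6 Pa, τ_CB = 5.99×10^6 Pa; maximum is in CB.
τ_max = T_CB·r/J = 993.0·0.0473/7.83×10^-6 = 5.993×10^6 Pa.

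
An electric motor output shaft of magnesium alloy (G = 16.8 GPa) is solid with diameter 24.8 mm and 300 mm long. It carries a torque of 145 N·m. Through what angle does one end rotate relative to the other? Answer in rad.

J = πd⁴/32 = π(0.0248)⁴/32 = 3.714×10^-8 m⁴.
θ = T·L/(G·J) = 145.0 × 0.300 / (16.8×10⁹ × 3.714×10^-8) = 0.06972 rad.

0.0697 rad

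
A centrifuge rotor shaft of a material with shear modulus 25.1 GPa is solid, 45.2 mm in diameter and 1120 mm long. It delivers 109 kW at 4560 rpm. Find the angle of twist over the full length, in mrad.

ω = 2π·4560/60 = 477.5 rad/s, so T = P/ω = 109×10³ / 477.5 = 228.3 N·m.
J = πd⁴/32 = π(0.0452)⁴/32 = 4.098×10^-7 m⁴.
θ = T·L/(G·J) = 228.3 × 1.12 / (25.1×10⁹ × 4.098×10^-7) = 0.02486 rad.

24.9 mrad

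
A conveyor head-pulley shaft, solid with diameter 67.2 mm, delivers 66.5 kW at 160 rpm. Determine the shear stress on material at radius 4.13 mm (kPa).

8190 kPa

ω = 2π·160/60 = 16.76 rad/s, so T = P/ω = 66.5×10³ / 16.76 = 3969 N·m.
J = πd⁴/32 = π(0.0672)⁴/32 = 2.002×10^-6 m⁴.
Shear stress varies linearly with radius: τ = T·r/J = 3969 × 0.00413 / 2.002×10^-6 = 8.187×10^6 Pa.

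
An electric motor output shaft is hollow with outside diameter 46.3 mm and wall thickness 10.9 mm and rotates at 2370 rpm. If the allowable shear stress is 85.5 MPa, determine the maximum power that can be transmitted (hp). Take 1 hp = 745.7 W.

511 hp

J = π(d_o⁴ − d_i⁴)/32 = π(0.0463⁴ − 0.0245⁴)/32 = 4.158×10^-7 m⁴.
T_max = τ_allow·J/r = 8.55×10^7 × 4.158×10^-7 / 0.0231 = 1536 N·m.
ω = 2π·2370/60 = 248.2 rad/s, so P_max = T_max·ω = 3.811×10^5 W.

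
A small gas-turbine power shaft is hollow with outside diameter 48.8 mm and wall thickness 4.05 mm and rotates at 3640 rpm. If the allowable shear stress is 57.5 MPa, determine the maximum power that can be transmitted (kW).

J = π(d_o⁴ − d_i⁴)/32 = π(0.0488⁴ − 0.0407⁴)/32 = 2.874×10^-7 m⁴.
T_max = τ_allow·J/r = 5.75×10^7 × 2.874×10^-7 / 0.0244 = 677.2 N·m.
ω = 2π·3640/60 = 381.2 rad/s, so P_max = T_max·ω = 2.582×10^5 W.

258 kW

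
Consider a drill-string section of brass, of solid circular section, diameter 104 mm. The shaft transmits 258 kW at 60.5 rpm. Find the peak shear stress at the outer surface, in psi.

ω = 2π·60.5/60 = 6.336 rad/s, so T = P/ω = 258×10³ / 6.336 = 40720 N·m.
J = πd⁴/32 = π(0.104)⁴/32 = 1.149×10^-5 m⁴.
τ_max = T·r/J = 40720 × 0.0520 / 1.149×10^-5 = 1.844×10^8 Pa.

26700 psi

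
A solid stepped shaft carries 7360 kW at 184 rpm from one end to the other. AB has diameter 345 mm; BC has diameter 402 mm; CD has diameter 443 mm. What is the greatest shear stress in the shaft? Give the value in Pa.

4.74e7 Pa

ω = 2π·184/60 = 19.27 rad/s, so T = P/ω = 7360×10³ / 19.27 = 382000 N·m.
Under the same torque, τ_max = 16T/(πd³) is largest where d is smallest — segment AB (d = 345 mm).
τ_max = 16·382000/(π·(0.345)³) = 4.737×10^7 Pa.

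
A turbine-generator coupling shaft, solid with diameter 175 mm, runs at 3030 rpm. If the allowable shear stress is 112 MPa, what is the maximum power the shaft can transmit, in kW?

J = πd⁴/32 = π(0.175)⁴/32 = 9.208×10^-5 m⁴.
T_max = τ_allow·J/r = 1.12×10^8 × 9.208×10^-5 / 0.0875 = 117900 N·m.
ω = 2π·3030/60 = 317.3 rad/s, so P_max = T_max·ω = 3.740×10^7 W.

37400 kW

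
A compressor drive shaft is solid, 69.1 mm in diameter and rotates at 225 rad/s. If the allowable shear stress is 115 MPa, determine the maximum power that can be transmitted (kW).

J = πd⁴/32 = π(0.0691)⁴/32 = 2.238×10^-6 m⁴.
T_max = τ_allow·J/r = 1.15×10^8 × 2.238×10^-6 / 0.0345 = 7450 N·m.
ω = 225 rad/s, so P_max = T_max·ω = 1.676×10^6 W.

1680 kW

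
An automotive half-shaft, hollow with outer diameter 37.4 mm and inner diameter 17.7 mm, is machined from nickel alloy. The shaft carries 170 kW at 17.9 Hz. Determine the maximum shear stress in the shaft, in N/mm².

155 N/mm²

ω = 2π·17.9 = 112.5 rad/s, so T = P/ω = 170×10³ / 112.5 = 1512 N·m.
J = π(d_o⁴ − d_i⁴)/32 = π(0.0374⁴ − 0.0177⁴)/32 = 1.824×10^-7 m⁴.
τ_max = T·r/J = 1512 × 0.0187 / 1.824×10^-7 = 1.549×10^8 Pa.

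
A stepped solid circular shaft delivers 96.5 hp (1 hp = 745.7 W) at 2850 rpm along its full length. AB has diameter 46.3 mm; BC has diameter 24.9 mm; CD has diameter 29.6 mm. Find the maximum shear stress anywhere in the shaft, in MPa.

79.5 MPa

ω = 2π·2850/60 = 298.5 rad/s, so T = P/ω = 96.5×745.7 / 298.5 = 241.1 N·m.
Under the same torque, τ_max = 16T/(πd³) is largest where d is smallest — segment BC (d = 24.9 mm).
τ_max = 16·241.1/(π·(0.0249)³) = 7.954×10^7 Pa.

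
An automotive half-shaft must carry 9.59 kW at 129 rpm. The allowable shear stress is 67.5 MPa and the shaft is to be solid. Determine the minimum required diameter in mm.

37.7 mm

ω = 2π·129/60 = 13.51 rad/s, so T = P/ω = 9.59×10³ / 13.51 = 709.9 N·m.
For a solid shaft τ_max = 16T/(πd³), so d = (16T/(π τ_allow))^(1/3) = (16·709.9/(π·6.75×10^7))^(1/3) = 0.03770 m.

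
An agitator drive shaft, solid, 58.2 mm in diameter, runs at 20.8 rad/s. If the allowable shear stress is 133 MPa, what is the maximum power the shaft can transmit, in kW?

J = πd⁴/32 = π(0.0582)⁴/32 = 1.126×10^-6 m⁴.
T_max = τ_allow·J/r = 1.33×10^8 × 1.126×10^-6 / 0.0291 = 5148 N·m.
ω = 20.8 rad/s, so P_max = T_max·ω = 1.071×10^5 W.

107 kW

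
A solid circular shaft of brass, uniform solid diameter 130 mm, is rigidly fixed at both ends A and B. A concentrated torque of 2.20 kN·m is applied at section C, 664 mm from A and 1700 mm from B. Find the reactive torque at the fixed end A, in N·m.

With uniform GJ and both ends fixed, compatibility θ_AC = θ_CB gives T_A·a = T_B·b, together with T_A + T_B = T₀.
T_A = T₀·b/(a+b) = 2200·1700/2364 = 1582 N·m; T_B = 617.9 N·m.

1580 N·m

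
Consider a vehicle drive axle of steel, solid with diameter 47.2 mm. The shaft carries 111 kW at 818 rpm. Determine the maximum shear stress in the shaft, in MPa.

ω = 2π·818/60 = 85.66 rad/s, so T = P/ω = 111×10³ / 85.66 = 1296 N·m.
J = πd⁴/32 = π(0.0472)⁴/32 = 4.873×10^-7 m⁴.
τ_max = T·r/J = 1296 × 0.0236 / 4.873×10^-7 = 6.276×10^7 Pa.

62.8 MPa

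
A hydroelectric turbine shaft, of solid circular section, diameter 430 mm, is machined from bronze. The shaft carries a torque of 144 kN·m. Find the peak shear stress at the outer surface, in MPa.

9.22 MPa

J = πd⁴/32 = π(0.430)⁴/32 = 3.356×10^-3 m⁴.
τ_max = T·r/J = 144000 × 0.215 / 3.356×10^-3 = 9.224×10^6 Pa.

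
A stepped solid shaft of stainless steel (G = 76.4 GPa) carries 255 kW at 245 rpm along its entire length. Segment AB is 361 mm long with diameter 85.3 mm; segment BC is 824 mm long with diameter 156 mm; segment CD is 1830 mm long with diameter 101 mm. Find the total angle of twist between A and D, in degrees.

1.96°

ω = 2π·245/60 = 25.66 rad/s, so T = P/ω = 255×10³ / 25.66 = 9939 N·m.
J_AB = π(0.0853)⁴/32 = 5.20×10^-6 m⁴; J_BC = π(0.156)⁴/32 = 5.81×10^-5 m⁴; J_CD = π(0.101)⁴/32 = 1.02×10^-5 m⁴.
θ = (T/G)·Σ L_i/J_i = (9939/76.4×10⁹)·(0.361/5.20×10^-6 + 0.824/5.81×10^-5 + 1.83/1.02×10^-5) = 0.03418 rad.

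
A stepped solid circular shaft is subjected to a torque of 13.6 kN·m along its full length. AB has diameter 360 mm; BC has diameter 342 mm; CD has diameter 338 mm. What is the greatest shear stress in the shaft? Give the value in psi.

Under the same torque, τ_max = 16T/(πd³) is largest where d is smallest — segment CD (d = 338 mm).
τ_max = 16·13600/(π·(0.338)³) = 1.794×10^6 Pa.

260 psi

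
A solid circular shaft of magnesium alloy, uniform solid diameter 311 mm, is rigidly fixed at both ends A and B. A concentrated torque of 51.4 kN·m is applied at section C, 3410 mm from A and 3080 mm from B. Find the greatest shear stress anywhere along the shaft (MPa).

4.57 MPa

With uniform GJ and both ends fixed, compatibility θ_AC = θ_CB gives T_A·a = T_B·b, together with T_A + T_B = T₀.
T_A = T₀·b/(a+b) = 51400·3080/6490 = 24390 N·m; T_B = 27010 N·m.
τ in each portion: τ_AC = 4.13×10^6 Pa, τ_CB = 4.57×10^6 Pa; maximum is in CB.
τ_max = T_CB·r/J = 27010·0.155/9.18×10^-4 = 4.573×10^6 Pa.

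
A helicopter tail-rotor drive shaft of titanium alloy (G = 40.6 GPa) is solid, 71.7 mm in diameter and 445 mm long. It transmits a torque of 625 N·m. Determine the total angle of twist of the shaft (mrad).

2.64 mrad

J = πd⁴/32 = π(0.0717)⁴/32 = 2.595×10^-6 m⁴.
θ = T·L/(G·J) = 625.0 × 0.445 / (40.6×10⁹ × 2.595×10^-6) = 2.640×10^-3 rad.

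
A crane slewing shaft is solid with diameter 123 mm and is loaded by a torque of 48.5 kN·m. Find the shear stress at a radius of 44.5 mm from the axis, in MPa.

J = πd⁴/32 = π(0.123)⁴/32 = 2.247×10^-5 m⁴.
Shear stress varies linearly with radius: τ = T·r/J = 48500 × 0.0445 / 2.247×10^-5 = 9.605×10^7 Pa.

96.0 MPa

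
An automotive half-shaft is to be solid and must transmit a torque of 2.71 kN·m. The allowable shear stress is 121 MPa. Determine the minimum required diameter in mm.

For a solid shaft τ_max = 16T/(πd³), so d = (16T/(π τ_allow))^(1/3) = (16·2710/(π·1.21×10^8))^(1/3) = 0.04850 m.

48.5 mm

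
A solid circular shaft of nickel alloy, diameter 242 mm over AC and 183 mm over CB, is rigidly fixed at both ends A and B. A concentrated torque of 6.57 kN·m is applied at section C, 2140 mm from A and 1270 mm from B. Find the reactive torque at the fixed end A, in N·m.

Compatibility: T_A·a/J_AC = T_B·b/J_CB with T_A + T_B = T₀.
J_AC = 3.37×10^-4 m⁴, J_CB = 1.10×10^-4 m⁴, so T_A = T₀·(J_AC/a)/((J_AC/a)+(J_CB/b)) = 4236 N·m, T_B = 2334 N·m.

4240 N·m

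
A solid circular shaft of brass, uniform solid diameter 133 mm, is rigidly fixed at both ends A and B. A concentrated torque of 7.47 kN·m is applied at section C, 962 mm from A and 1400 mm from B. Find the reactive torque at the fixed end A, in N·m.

4430 N·m

With uniform GJ and both ends fixed, compatibility θ_AC = θ_CB gives T_A·a = T_B·b, together with T_A + T_B = T₀.
T_A = T₀·b/(a+b) = 7470·1400/2362 = 4428 N·m; T_B = 3042 N·m.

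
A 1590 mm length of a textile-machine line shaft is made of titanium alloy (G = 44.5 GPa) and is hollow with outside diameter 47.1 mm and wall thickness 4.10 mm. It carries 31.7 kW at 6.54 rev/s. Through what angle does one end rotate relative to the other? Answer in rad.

0.107 rad

ω = 2π·6.54 = 41.09 rad/s, so T = P/ω = 31.7×10³ / 41.09 = 771.4 N·m.
J = π(d_o⁴ − d_i⁴)/32 = π(0.0471⁴ − 0.0389⁴)/32 = 2.584×10^-7 m⁴.
θ = T·L/(G·J) = 771.4 × 1.59 / (44.5×10⁹ × 2.584×10^-7) = 0.1067 rad.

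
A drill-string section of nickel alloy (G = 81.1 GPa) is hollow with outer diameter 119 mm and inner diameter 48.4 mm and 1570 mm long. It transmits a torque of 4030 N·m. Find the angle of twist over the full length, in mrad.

J = π(d_o⁴ − d_i⁴)/32 = π(0.119⁴ − 0.0484⁴)/32 = 1.915×10^-5 m⁴.
θ = T·L/(G·J) = 4030 × 1.57 / (81.1×10⁹ × 1.915×10^-5) = 4.074×10^-3 rad.

4.07 mrad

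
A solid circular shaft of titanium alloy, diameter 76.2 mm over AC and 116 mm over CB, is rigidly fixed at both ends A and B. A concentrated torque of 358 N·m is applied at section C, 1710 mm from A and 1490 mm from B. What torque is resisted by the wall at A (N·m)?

Compatibility: T_A·a/J_AC = T_B·b/J_CB with T_A + T_B = T₀.
J_AC = 3.31×10^-6 m⁴, J_CB = 1.78×10^-5 m⁴, so T_A = T₀·(J_AC/a)/((J_AC/a)+(J_CB/b)) = 49.98 N·m, T_B = 308.0 N·m.

50.0 N·m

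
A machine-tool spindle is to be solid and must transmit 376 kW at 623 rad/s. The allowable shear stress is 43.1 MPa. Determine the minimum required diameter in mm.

41.5 mm

ω = 623 rad/s, so T = P/ω = 376×10³ / 623.0 = 603.5 N·m.
For a solid shaft τ_max = 16T/(πd³), so d = (16T/(π τ_allow))^(1/3) = (16·603.5/(π·4.31×10^7))^(1/3) = 0.04147 m.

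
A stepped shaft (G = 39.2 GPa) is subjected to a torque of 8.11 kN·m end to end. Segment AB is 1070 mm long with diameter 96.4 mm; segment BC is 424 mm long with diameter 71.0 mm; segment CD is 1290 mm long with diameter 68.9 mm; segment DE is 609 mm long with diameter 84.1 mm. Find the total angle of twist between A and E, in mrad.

208 mrad

J_AB = π(0.0964)⁴/32 = 8.48×10^-6 m⁴; J_BC = π(0.0710)⁴/32 = 2.49×10^-6 m⁴; J_CD = π(0.0689)⁴/32 = 2.21×10^-6 m⁴; J_DE = π(0.0841)⁴/32 = 4.91×10^-6 m⁴.
θ = (T/G)·Σ L_i/J_i = (8110/39.2×10⁹)·(1.07/8.48×10^-6 + 0.424/2.49×10^-6 + 1.29/2.21×10^-6 + 0.609/4.91×10^-6) = 0.2076 rad.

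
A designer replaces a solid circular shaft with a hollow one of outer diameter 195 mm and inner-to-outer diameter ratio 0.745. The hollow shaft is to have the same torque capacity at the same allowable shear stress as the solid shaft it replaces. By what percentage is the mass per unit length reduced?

43.1 %

Equal τ_max and T ⇒ the solid shaft needs d_s³ = d_o³(1−k⁴), so d_s = 195·(1−0.745⁴)^(1/3) = 172.5 mm.
Area ratio A_h/A_s = d_o²(1−k²)/d_s² = (1−k²)/(1−k⁴)^(2/3) = 0.5688.
Mass saving = 1 − 0.5688 = 43.1 %.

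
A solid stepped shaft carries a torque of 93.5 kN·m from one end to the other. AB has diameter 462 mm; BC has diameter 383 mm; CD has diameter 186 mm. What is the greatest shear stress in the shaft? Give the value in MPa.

74.0 MPa

Under the same torque, τ_max = 16T/(πd³) is largest where d is smallest — segment CD (d = 186 mm).
τ_max = 16·93500/(π·(0.186)³) = 7.400×10^7 Pa.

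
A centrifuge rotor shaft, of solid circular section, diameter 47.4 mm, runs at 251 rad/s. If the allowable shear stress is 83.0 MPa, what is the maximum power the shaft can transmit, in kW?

436 kW

J = πd⁴/32 = π(0.0474)⁴/32 = 4.956×10^-7 m⁴.
T_max = τ_allow·J/r = 8.30×10^7 × 4.956×10^-7 / 0.0237 = 1736 N·m.
ω = 251 rad/s, so P_max = T_max·ω = 4.356×10^5 W.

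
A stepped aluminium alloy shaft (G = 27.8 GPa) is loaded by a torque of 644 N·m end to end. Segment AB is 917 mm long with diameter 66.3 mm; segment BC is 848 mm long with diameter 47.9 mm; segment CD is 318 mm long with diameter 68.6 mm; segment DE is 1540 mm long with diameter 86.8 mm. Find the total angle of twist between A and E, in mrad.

59.0 mrad

J_AB = π(0.0663)⁴/32 = 1.90×10^-6 m⁴; J_BC = π(0.0479)⁴/32 = 5.17×10^-7 m⁴; J_CD = π(0.0686)⁴/32 = 2.17×10^-6 m⁴; J_DE = π(0.0868)⁴/32 = 5.57×10^-6 m⁴.
θ = (T/G)·Σ L_i/J_i = (644.0/27.8×10⁹)·(0.917/1.90×10^-6 + 0.848/5.17×10^-7 + 0.318/2.17×10^-6 + 1.54/5.57×10^-6) = 0.05900 rad.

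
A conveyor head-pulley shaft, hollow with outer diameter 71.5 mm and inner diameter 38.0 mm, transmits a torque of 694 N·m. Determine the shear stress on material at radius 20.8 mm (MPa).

6.11 MPa

J = π(d_o⁴ − d_i⁴)/32 = π(0.0715⁴ − 0.0380⁴)/32 = 2.361×10^-6 m⁴.
Shear stress varies linearly with radius: τ = T·r/J = 694.0 × 0.0208 / 2.361×10^-6 = 6.114×10^6 Pa.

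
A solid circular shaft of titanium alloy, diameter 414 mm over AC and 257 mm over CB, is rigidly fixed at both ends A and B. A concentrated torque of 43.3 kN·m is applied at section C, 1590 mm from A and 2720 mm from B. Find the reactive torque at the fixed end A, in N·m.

39800 N·m

Compatibility: T_A·a/J_AC = T_B·b/J_CB with T_A + T_B = T₀.
J_AC = 2.88×10^-3 m⁴, J_CB = 4.28×10^-4 m⁴, so T_A = T₀·(J_AC/a)/((J_AC/a)+(J_CB/b)) = 39840 N·m, T_B = 3459 N·m.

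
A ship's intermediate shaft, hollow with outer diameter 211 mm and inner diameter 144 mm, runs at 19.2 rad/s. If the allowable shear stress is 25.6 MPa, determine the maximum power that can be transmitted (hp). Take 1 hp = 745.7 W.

952 hp

J = π(d_o⁴ − d_i⁴)/32 = π(0.211⁴ − 0.144⁴)/32 = 1.524×10^-4 m⁴.
T_max = τ_allow·J/r = 2.56×10^7 × 1.524×10^-4 / 0.105 = 36980 N·m.
ω = 19.2 rad/s, so P_max = T_max·ω = 7.099×10^5 W.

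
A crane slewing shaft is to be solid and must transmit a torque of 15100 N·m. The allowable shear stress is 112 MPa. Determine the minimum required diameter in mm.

For a solid shaft τ_max = 16T/(πd³), so d = (16T/(π τ_allow))^(1/3) = (16·15100/(π·1.12×10^8))^(1/3) = 0.08822 m.

88.2 mm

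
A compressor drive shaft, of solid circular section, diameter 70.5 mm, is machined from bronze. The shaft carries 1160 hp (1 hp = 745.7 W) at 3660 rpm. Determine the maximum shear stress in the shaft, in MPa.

32.8 MPa

ω = 2π·3660/60 = 383.3 rad/s, so T = P/ω = 1160×745.7 / 383.3 = 2257 N·m.
J = πd⁴/32 = π(0.0705)⁴/32 = 2.425×10^-6 m⁴.
τ_max = T·r/J = 2257 × 0.0352 / 2.425×10^-6 = 3.280×10^7 Pa.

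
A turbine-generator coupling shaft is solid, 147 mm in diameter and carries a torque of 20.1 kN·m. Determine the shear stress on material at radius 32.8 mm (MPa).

14.4 MPa

J = πd⁴/32 = π(0.147)⁴/32 = 4.584×10^-5 m⁴.
Shear stress varies linearly with radius: τ = T·r/J = 20100 × 0.0328 / 4.584×10^-5 = 1.438×10^7 Pa.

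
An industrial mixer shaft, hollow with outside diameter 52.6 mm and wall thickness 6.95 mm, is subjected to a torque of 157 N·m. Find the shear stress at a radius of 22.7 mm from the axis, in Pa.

J = π(d_o⁴ − d_i⁴)/32 = π(0.0526⁴ − 0.0387⁴)/32 = 5.313×10^-7 m⁴.
Shear stress varies linearly with radius: τ = T·r/J = 157.0 × 0.0227 / 5.313×10^-7 = 6.708×10^6 Pa.

6.71e6 Pa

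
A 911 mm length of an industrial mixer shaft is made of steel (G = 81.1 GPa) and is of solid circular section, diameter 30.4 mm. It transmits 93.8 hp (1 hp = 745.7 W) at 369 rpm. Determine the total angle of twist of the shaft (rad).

ω = 2π·369/60 = 38.64 rad/s, so T = P/ω = 93.8×745.7 / 38.64 = 1810 N·m.
J = πd⁴/32 = π(0.0304)⁴/32 = 8.385×10^-8 m⁴.
θ = T·L/(G·J) = 1810 × 0.911 / (81.1×10⁹ × 8.385×10^-8) = 0.2425 rad.

0.243 rad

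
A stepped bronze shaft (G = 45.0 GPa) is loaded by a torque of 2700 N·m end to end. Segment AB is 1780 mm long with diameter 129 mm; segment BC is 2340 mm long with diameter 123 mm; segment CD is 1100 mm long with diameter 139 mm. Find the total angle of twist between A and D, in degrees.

J_AB = π(0.129)⁴/32 = 2.72×10^-5 m⁴; J_BC = π(0.123)⁴/32 = 2.25×10^-5 m⁴; J_CD = π(0.139)⁴/32 = 3.66×10^-5 m⁴.
θ = (T/G)·Σ L_i/J_i = (2700/45.0×10⁹)·(1.78/2.72×10^-5 + 2.34/2.25×10^-5 + 1.10/3.66×10^-5) = 0.01198 rad.

0.686°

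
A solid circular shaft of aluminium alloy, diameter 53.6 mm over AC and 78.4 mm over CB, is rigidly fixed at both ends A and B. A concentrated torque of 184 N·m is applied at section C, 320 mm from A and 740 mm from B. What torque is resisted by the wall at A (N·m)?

61.8 N·m

Compatibility: T_A·a/J_AC = T_B·b/J_CB with T_A + T_B = T₀.
J_AC = 8.10×10^-7 m⁴, J_CB = 3.71×10^-6 m⁴, so T_A = T₀·(J_AC/a)/((J_AC/a)+(J_CB/b)) = 61.76 N·m, T_B = 122.2 N·m.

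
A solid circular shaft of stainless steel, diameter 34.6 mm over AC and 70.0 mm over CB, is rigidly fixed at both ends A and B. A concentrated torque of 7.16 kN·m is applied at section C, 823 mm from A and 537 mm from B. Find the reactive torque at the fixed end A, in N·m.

268 N·m

Compatibility: T_A·a/J_AC = T_B·b/J_CB with T_A + T_B = T₀.
J_AC = 1.41×10^-7 m⁴, J_CB = 2.36×10^-6 m⁴, so T_A = T₀·(J_AC/a)/((J_AC/a)+(J_CB/b)) = 268.4 N·m, T_B = 6892 N·m.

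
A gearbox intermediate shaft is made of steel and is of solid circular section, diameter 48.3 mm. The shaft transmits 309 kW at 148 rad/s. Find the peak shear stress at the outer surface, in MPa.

94.4 MPa

ω = 148 rad/s, so T = P/ω = 309×10³ / 148.0 = 2088 N·m.
J = πd⁴/32 = π(0.0483)⁴/32 = 5.343×10^-7 m⁴.
τ_max = T·r/J = 2088 × 0.0241 / 5.343×10^-7 = 9.437×10^7 Pa.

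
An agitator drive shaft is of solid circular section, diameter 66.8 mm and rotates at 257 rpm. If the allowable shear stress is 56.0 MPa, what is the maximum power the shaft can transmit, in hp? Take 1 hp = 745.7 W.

118 hp

J = πd⁴/32 = π(0.0668)⁴/32 = 1.955×10^-6 m⁴.
T_max = τ_allow·J/r = 5.60×10^7 × 1.955×10^-6 / 0.0334 = 3278 N·m.
ω = 2π·257/60 = 26.91 rad/s, so P_max = T_max·ω = 8.821×10^4 W.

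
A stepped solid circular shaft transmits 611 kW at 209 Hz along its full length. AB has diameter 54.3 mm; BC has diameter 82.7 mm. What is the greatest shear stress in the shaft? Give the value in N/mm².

ω = 2π·209 = 1313 rad/s, so T = P/ω = 611×10³ / 1313 = 465.3 N·m.
Under the same torque, τ_max = 16T/(πd³) is largest where d is smallest — segment AB (d = 54.3 mm).
τ_max = 16·465.3/(π·(0.0543)³) = 1.480×10^7 Pa.

14.8 N/mm²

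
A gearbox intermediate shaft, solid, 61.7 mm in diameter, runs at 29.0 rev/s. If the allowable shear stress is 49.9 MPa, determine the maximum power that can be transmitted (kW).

J = πd⁴/32 = π(0.0617)⁴/32 = 1.423×10^-6 m⁴.
T_max = τ_allow·J/r = 4.99×10^7 × 1.423×10^-6 / 0.0309 = 2301 N·m.
ω = 2π·29.0 = 182.2 rad/s, so P_max = T_max·ω = 4.193×10^5 W.

419 kW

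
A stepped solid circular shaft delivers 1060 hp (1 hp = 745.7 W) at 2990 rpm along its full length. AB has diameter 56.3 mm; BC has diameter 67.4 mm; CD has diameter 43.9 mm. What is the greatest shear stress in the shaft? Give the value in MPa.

152 MPa

ω = 2π·2990/60 = 313.1 rad/s, so T = P/ω = 1060×745.7 / 313.1 = 2524 N·m.
Under the same torque, τ_max = 16T/(πd³) is largest where d is smallest — segment CD (d = 43.9 mm).
τ_max = 16·2524/(π·(0.0439)³) = 1.520×10^8 Pa.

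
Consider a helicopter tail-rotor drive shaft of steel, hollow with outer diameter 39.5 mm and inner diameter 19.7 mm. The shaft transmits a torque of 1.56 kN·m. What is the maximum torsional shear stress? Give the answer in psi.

J = π(d_o⁴ − d_i⁴)/32 = π(0.0395⁴ − 0.0197⁴)/32 = 2.242×10^-7 m⁴.
τ_max = T·r/J = 1560 × 0.0198 / 2.242×10^-7 = 1.374×10^8 Pa.

19900 psi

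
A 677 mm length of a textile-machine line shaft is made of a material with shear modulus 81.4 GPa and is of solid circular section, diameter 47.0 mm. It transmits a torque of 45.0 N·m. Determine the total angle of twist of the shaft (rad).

J = πd⁴/32 = π(0.0470)⁴/32 = 4.791×10^-7 m⁴.
θ = T·L/(G·J) = 45.00 × 0.677 / (81.4×10⁹ × 4.791×10^-7) = 7.812×10^-4 rad.

7.81e-4 rad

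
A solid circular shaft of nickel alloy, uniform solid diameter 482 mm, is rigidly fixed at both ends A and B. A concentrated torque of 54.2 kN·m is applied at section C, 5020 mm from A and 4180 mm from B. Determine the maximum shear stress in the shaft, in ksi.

0.195 ksi

With uniform GJ and both ends fixed, compatibility θ_AC = θ_CB gives T_A·a = T_B·b, together with T_A + T_B = T₀.
T_A = T₀·b/(a+b) = 54200·4180/9200 = 24630 N·m; T_B = 29570 N·m.
τ in each portion: τ_AC = 1.12×10^6 Pa, τ_CB = 1.35×10^6 Pa; maximum is in CB.
τ_max = T_CB·r/J = 29570·0.241/5.30×10^-3 = 1.345×10^6 Pa.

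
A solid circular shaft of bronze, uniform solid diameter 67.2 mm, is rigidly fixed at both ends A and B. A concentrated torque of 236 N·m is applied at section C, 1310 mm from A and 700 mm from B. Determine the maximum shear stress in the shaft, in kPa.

With uniform GJ and both ends fixed, compatibility θ_AC = θ_CB gives T_A·a = T_B·b, together with T_A + T_B = T₀.
T_A = T₀·b/(a+b) = 236.0·700/2010 = 82.19 N·m; T_B = 153.8 N·m.
τ in each portion: τ_AC = 1.38×10^6 Pa, τ_CB = 2.58×10^6 Pa; maximum is in CB.
τ_max = T_CB·r/J = 153.8·0.0336/2.00×10^-6 = 2.581×10^6 Pa.

2580 kPa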